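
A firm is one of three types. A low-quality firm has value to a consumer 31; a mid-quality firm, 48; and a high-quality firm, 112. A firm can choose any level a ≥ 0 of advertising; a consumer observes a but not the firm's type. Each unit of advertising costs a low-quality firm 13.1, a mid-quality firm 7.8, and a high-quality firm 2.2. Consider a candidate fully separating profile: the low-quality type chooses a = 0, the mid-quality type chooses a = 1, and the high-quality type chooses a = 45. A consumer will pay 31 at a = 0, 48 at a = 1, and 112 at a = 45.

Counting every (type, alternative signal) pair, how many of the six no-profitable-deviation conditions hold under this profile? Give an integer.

High-quality (own payoff 112 − 2.2×45 = 13): to a=0 gives 31 → profitable ✗; to a=1 gives 48 − 2.2×1 = 45.8 → profitable ✗.
Mid-quality (own payoff 48 − 7.8×1 = 40.2): to a=0 gives 31 → no gain ✓; to a=45 gives 112 − 7.8×45 = -239 → no gain ✓.
Low-quality (own payoff 31): to a=1 gives 48 − 13.1×1 = 34.9 → profitable ✗; to a=45 gives 112 − 13.1×45 = -477.5 → no gain ✓.
3 of the 6 constraints hold; not an equilibrium.

3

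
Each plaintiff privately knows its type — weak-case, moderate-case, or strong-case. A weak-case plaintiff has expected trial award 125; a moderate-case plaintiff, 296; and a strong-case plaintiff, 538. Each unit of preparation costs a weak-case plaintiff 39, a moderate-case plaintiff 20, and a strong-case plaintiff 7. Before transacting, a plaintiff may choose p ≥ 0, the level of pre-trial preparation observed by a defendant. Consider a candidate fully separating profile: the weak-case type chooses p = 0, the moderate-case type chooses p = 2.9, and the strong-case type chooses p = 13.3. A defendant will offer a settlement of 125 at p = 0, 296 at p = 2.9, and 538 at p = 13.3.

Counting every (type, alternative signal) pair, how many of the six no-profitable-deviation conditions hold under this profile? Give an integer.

4

Strong-case (own payoff 538 − 7×13.3 = 444.9): to p=0 gives 125 → no gain ✓; to p=2.9 gives 296 − 7×2.9 = 275.7 → no gain ✓.
Moderate-case (own payoff 296 − 20×2.9 = 238): to p=0 gives 125 → no gain ✓; to p=13.3 gives 538 − 20×13.3 = 272 → profitable ✗.
Weak-case (own payoff 125): to p=2.9 gives 296 − 39×2.9 = 182.9 → profitable ✗; to p=13.3 gives 538 − 39×13.3 = 19.3 → no gain ✓.
4 of the 6 constraints hold; not an equilibrium.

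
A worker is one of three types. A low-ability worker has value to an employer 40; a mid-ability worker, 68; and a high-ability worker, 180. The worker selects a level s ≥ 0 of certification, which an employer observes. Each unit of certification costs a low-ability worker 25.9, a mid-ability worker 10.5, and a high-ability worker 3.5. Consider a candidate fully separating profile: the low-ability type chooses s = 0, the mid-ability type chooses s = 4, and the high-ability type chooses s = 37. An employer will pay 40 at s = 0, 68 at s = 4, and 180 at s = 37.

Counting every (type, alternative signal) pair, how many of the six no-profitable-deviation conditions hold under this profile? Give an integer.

Mid-ability (own payoff 68 − 10.5×4 = 26): to s=0 gives 40 → profitable ✗; to s=37 gives 180 − 10.5×37 = -208.5 → no gain ✓.
Low-ability (own payoff 40): to s=4 gives 68 − 25.9×4 = -35.6 → no gain ✓; to s=37 gives 180 − 25.9×37 = -778.3 → no gain ✓.
High-ability (own payoff 180 − 3.5×37 = 50.5): to s=0 gives 40 → no gain ✓; to s=4 gives 68 − 3.5×4 = 54 → profitable ✗.
4 of the 6 constraints hold; not an equilibrium.

4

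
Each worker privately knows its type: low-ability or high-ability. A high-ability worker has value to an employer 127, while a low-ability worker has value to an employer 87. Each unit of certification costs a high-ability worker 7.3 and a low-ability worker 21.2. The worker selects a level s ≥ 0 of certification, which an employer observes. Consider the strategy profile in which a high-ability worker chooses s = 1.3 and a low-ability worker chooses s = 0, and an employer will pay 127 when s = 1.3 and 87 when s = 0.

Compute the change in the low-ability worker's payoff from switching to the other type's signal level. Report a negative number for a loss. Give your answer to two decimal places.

12.44

Playing s = 0 the low-ability worker receives 87.
Deviating to s = 1.3 brings payment 127 at cost 21.2 × 1.3 = 27.56, netting 99.44.
Gain from deviating: 99.44 − 87 = 12.44.
The gain is positive, so the low-ability type's incentive-compatibility constraint is violated — this profile is not a separating equilibrium.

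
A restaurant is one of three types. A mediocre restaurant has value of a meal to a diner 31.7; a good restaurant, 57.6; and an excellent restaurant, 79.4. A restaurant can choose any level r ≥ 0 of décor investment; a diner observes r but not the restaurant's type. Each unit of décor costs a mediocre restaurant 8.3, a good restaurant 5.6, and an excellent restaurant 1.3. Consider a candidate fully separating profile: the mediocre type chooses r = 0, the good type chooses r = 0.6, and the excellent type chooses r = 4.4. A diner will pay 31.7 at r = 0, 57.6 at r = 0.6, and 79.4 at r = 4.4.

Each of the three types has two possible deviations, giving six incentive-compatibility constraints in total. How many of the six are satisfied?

3

Good (own payoff 57.6 − 5.6×0.6 = 54.24): to r=0 gives 31.7 → no gain ✓; to r=4.4 gives 79.4 − 5.6×4.4 = 54.76 → profitable ✗.
Mediocre (own payoff 31.7): to r=0.6 gives 57.6 − 8.3×0.6 = 52.62 → profitable ✗; to r=4.4 gives 79.4 − 8.3×4.4 = 42.88 → profitable ✗.
Excellent (own payoff 79.4 − 1.3×4.4 = 73.68): to r=0 gives 31.7 → no gain ✓; to r=0.6 gives 57.6 − 1.3×0.6 = 56.82 → no gain ✓.
3 of the 6 constraints hold; not an equilibrium.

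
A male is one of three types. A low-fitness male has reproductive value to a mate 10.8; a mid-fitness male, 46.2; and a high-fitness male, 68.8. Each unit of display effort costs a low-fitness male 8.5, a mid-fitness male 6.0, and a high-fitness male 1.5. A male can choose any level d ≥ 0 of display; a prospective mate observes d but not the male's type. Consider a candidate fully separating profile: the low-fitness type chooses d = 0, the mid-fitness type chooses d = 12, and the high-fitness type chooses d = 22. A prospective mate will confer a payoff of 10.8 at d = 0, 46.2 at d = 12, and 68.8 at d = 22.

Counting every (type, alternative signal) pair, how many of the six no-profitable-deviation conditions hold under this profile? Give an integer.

High-fitness (own payoff 68.8 − 1.5×22 = 35.8): to d=0 gives 10.8 → no gain ✓; to d=12 gives 46.2 − 1.5×12 = 28.2 → no gain ✓.
Mid-fitness (own payoff 46.2 − 6.0×12 = -25.8): to d=0 gives 10.8 → profitable ✗; to d=22 gives 68.8 − 6.0×22 = -63.2 → no gain ✓.
Low-fitness (own payoff 10.8): to d=12 gives 46.2 − 8.5×12 = -55.8 → no gain ✓; to d=22 gives 68.8 − 8.5×22 = -118.2 → no gain ✓.
5 of the 6 constraints hold; not an equilibrium.

5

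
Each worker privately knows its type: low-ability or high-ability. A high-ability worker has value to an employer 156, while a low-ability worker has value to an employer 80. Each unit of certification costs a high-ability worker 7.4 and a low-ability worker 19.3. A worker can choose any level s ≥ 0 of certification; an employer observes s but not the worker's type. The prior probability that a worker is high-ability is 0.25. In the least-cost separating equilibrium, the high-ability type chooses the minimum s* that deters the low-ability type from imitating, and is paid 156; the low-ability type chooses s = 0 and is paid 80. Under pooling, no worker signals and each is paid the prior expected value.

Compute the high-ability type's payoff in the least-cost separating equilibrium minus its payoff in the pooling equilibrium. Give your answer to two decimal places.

Least-cost separating signal: s* solves 80 = 156 − 19.3·s*, so s* = (156 − 80)/19.3 ≈ 3.9378.
High-ability type's separating payoff: 156 − 7.4 × s* = 156 − 7.4 × (156 − 80)/19.3 = 156 − 562.4/19.3 ≈ 126.8601.
Pooling payoff: 0.25 × 156 + 0.75 × 80 = 99.
Difference: 126.8601 − 99 = 27.8601, i.e. 27.86 to two decimal places.
The high-ability type prefers to separate.

27.86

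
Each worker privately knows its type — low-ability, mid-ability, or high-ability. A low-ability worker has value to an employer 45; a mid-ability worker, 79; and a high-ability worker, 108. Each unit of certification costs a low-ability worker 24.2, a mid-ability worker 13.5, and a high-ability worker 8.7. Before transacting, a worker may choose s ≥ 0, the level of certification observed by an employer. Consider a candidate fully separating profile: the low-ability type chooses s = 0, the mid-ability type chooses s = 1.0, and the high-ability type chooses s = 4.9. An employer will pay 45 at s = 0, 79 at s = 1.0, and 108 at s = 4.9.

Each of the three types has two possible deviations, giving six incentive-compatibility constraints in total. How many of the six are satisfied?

4

Low-ability (own payoff 45): to s=1.0 gives 79 − 24.2×1.0 = 54.8 → profitable ✗; to s=4.9 gives 108 − 24.2×4.9 = -10.58 → no gain ✓.
High-ability (own payoff 108 − 8.7×4.9 = 65.37): to s=0 gives 45 → no gain ✓; to s=1.0 gives 79 − 8.7×1.0 = 70.3 → profitable ✗.
Mid-ability (own payoff 79 − 13.5×1.0 = 65.5): to s=0 gives 45 → no gain ✓; to s=4.9 gives 108 − 13.5×4.9 = 41.85 → no gain ✓.
4 of the 6 constraints hold; not an equilibrium.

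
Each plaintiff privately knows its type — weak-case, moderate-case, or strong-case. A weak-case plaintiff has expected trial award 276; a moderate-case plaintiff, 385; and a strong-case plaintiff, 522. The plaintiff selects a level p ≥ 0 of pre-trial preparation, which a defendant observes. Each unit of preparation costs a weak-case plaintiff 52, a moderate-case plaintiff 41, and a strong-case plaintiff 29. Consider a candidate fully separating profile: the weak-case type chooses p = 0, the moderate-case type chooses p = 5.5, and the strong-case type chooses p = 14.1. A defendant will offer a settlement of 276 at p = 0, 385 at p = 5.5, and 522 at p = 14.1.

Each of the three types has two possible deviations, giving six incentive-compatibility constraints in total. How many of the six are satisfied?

Moderate-case (own payoff 385 − 41×5.5 = 159.5): to p=0 gives 276 → profitable ✗; to p=14.1 gives 522 − 41×14.1 = -56.1 → no gain ✓.
Weak-case (own payoff 276): to p=5.5 gives 385 − 52×5.5 = 99 → no gain ✓; to p=14.1 gives 522 − 52×14.1 = -211.2 → no gain ✓.
Strong-case (own payoff 522 − 29×14.1 = 113.1): to p=0 gives 276 → profitable ✗; to p=5.5 gives 385 − 29×5.5 = 225.5 → profitable ✗.
3 of the 6 constraints hold; not an equilibrium.

3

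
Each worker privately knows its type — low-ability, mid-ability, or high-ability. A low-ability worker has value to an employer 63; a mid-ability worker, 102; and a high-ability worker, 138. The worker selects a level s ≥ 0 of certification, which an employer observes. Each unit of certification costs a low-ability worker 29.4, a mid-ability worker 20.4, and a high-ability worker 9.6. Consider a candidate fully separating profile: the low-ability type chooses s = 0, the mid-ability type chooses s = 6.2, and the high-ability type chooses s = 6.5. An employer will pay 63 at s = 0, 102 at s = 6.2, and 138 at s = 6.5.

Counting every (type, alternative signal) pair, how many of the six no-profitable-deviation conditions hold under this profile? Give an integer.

4

Mid-ability (own payoff 102 − 20.4×6.2 = -24.48): to s=0 gives 63 → profitable ✗; to s=6.5 gives 138 − 20.4×6.5 = 5.4 → profitable ✗.
High-ability (own payoff 138 − 9.6×6.5 = 75.6): to s=0 gives 63 → no gain ✓; to s=6.2 gives 102 − 9.6×6.2 = 42.48 → no gain ✓.
Low-ability (own payoff 63): to s=6.2 gives 102 − 29.4×6.2 = -80.28 → no gain ✓; to s=6.5 gives 138 − 29.4×6.5 = -53.1 → no gain ✓.
4 of the 6 constraints hold; not an equilibrium.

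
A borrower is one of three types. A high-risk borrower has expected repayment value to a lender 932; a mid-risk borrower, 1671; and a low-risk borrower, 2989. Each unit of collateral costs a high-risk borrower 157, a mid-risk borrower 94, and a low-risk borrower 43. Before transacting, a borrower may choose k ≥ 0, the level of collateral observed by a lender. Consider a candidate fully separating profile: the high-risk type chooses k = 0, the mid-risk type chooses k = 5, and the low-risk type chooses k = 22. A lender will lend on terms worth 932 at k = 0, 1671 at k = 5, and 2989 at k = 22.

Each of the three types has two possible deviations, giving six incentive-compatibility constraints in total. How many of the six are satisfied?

Low-risk (own payoff 2989 − 43×22 = 2043): to k=0 gives 932 → no gain ✓; to k=5 gives 1671 − 43×5 = 1456 → no gain ✓.
Mid-risk (own payoff 1671 − 94×5 = 1201): to k=0 gives 932 → no gain ✓; to k=22 gives 2989 − 94×22 = 921 → no gain ✓.
High-risk (own payoff 932): to k=5 gives 1671 − 157×5 = 886 → no gain ✓; to k=22 gives 2989 − 157×22 = -465 → no gain ✓.
6 of the 6 constraints hold; this profile is a separating equilibrium.

6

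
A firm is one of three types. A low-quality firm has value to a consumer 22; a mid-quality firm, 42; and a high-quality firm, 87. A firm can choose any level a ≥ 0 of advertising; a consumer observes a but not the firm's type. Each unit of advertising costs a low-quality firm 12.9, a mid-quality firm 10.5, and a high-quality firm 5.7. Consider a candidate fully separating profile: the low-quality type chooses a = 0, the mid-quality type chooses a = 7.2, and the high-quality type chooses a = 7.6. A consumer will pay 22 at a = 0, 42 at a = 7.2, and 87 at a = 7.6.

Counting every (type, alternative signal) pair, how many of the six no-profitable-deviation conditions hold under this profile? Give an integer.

4

Low-quality (own payoff 22): to a=7.2 gives 42 − 12.9×7.2 = -50.88 → no gain ✓; to a=7.6 gives 87 − 12.9×7.6 = -11.04 → no gain ✓.
High-quality (own payoff 87 − 5.7×7.6 = 43.68): to a=0 gives 22 → no gain ✓; to a=7.2 gives 42 − 5.7×7.2 = 0.96 → no gain ✓.
Mid-quality (own payoff 42 − 10.5×7.2 = -33.6): to a=0 gives 22 → profitable ✗; to a=7.6 gives 87 − 10.5×7.6 = 7.2 → profitable ✗.
4 of the 6 constraints hold; not an equilibrium.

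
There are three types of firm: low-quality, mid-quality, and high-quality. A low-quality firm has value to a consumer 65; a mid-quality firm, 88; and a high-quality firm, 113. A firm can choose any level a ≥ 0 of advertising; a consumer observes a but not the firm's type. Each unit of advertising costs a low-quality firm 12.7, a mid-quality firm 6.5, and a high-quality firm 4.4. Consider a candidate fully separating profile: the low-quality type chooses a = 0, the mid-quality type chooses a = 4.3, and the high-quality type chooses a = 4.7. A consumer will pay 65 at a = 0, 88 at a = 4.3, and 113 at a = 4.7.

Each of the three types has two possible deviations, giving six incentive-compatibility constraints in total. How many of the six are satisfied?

4

Low-quality (own payoff 65): to a=4.3 gives 88 − 12.7×4.3 = 33.39 → no gain ✓; to a=4.7 gives 113 − 12.7×4.7 = 53.31 → no gain ✓.
Mid-quality (own payoff 88 − 6.5×4.3 = 60.05): to a=0 gives 65 → profitable ✗; to a=4.7 gives 113 − 6.5×4.7 = 82.45 → profitable ✗.
High-quality (own payoff 113 − 4.4×4.7 = 92.32): to a=0 gives 65 → no gain ✓; to a=4.3 gives 88 − 4.4×4.3 = 69.08 → no gain ✓.
4 of the 6 constraints hold; not an equilibrium.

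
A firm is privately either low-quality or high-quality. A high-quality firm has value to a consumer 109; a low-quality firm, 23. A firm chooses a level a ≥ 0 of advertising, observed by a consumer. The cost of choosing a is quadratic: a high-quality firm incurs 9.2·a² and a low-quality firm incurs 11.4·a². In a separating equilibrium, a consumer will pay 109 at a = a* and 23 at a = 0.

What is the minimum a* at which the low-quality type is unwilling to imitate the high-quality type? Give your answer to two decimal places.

2.75

The low-quality type at a = 0 receives 23; imitating at a* yields 109 − 11.4·a*².
Indifference: 23 = 109 − 11.4·a*², so a*² = (109 − 23) / 11.4 ≈ 7.5439.
a* = √7.5439 ≈ 2.75.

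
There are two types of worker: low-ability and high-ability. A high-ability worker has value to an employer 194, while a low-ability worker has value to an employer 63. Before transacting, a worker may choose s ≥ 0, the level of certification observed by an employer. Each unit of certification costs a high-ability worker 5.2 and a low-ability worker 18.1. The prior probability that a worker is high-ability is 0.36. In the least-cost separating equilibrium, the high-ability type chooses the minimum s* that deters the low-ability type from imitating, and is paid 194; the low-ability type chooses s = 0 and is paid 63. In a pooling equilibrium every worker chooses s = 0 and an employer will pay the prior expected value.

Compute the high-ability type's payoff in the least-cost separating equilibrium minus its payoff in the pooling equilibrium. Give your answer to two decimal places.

Least-cost separating signal: s* solves 63 = 194 − 18.1·s*, so s* = (194 − 63)/18.1 ≈ 7.2376.
High-ability type's separating payoff: 194 − 5.2 × s* = 194 − 5.2 × (194 − 63)/18.1 = 194 − 681.2/18.1 ≈ 156.3646.
Pooling payoff: 0.36 × 194 + 0.64 × 63 = 110.16.
Difference: 156.3646 − 110.16 = 46.2046, i.e. 46.20 to two decimal places.
The high-ability type prefers to separate.

46.20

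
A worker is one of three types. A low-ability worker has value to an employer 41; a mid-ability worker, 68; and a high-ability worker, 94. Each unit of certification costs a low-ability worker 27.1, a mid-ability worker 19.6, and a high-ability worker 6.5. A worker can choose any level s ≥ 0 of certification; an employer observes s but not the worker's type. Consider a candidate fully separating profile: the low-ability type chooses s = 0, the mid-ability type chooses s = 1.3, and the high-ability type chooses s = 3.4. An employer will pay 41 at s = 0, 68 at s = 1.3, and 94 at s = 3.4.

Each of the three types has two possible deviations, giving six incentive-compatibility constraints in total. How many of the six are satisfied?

High-ability (own payoff 94 − 6.5×3.4 = 71.9): to s=0 gives 41 → no gain ✓; to s=1.3 gives 68 − 6.5×1.3 = 59.55 → no gain ✓.
Low-ability (own payoff 41): to s=1.3 gives 68 − 27.1×1.3 = 32.77 → no gain ✓; to s=3.4 gives 94 − 27.1×3.4 = 1.86 → no gain ✓.
Mid-ability (own payoff 68 − 19.6×1.3 = 42.52): to s=0 gives 41 → no gain ✓; to s=3.4 gives 94 − 19.6×3.4 = 27.36 → no gain ✓.
6 of the 6 constraints hold; this profile is a separating equilibrium.

6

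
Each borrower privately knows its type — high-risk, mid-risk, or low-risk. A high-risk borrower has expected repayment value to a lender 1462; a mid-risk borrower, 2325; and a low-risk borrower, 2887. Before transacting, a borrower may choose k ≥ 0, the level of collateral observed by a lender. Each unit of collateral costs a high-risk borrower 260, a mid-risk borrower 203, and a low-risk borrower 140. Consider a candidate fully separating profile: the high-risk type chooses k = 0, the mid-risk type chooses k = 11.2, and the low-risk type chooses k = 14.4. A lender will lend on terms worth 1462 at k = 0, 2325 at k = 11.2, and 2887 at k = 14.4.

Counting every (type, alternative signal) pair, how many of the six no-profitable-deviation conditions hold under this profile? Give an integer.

4

High-risk (own payoff 1462): to k=11.2 gives 2325 − 260×11.2 = -587 → no gain ✓; to k=14.4 gives 2887 − 260×14.4 = -857 → no gain ✓.
Low-risk (own payoff 2887 − 140×14.4 = 871): to k=0 gives 1462 → profitable ✗; to k=11.2 gives 2325 − 140×11.2 = 757 → no gain ✓.
Mid-risk (own payoff 2325 − 203×11.2 = 51.4): to k=0 gives 1462 → profitable ✗; to k=14.4 gives 2887 − 203×14.4 = -36.2 → no gain ✓.
4 of the 6 constraints hold; not an equilibrium.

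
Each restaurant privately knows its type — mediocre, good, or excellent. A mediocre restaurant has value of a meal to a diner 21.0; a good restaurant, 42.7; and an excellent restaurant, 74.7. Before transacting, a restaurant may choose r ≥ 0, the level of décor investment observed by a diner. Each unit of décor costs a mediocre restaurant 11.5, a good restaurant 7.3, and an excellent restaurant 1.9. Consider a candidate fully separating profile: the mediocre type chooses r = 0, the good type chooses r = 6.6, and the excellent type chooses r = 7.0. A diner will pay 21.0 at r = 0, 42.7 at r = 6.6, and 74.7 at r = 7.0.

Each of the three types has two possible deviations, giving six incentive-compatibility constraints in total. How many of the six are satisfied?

Good (own payoff 42.7 − 7.3×6.6 = -5.48): to r=0 gives 21.0 → profitable ✗; to r=7.0 gives 74.7 − 7.3×7.0 = 23.6 → profitable ✗.
Excellent (own payoff 74.7 − 1.9×7.0 = 61.4): to r=0 gives 21.0 → no gain ✓; to r=6.6 gives 42.7 − 1.9×6.6 = 30.16 → no gain ✓.
Mediocre (own payoff 21.0): to r=6.6 gives 42.7 − 11.5×6.6 = -33.2 → no gain ✓; to r=7.0 gives 74.7 − 11.5×7.0 = -5.8 → no gain ✓.
4 of the 6 constraints hold; not an equilibrium.

4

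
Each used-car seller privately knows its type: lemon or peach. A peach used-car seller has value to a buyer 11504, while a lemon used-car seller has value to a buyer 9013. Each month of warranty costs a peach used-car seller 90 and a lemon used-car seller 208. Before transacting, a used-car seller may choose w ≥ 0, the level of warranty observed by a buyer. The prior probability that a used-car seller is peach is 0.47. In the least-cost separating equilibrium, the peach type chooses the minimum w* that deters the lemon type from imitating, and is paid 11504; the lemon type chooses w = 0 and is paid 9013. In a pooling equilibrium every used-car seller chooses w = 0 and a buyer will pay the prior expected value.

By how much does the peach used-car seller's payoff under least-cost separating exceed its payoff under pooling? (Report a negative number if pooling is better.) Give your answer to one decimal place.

Least-cost separating signal: w* solves 9013 = 11504 − 208·w*, so w* = (11504 − 9013)/208 ≈ 11.9760.
Peach type's separating payoff: 11504 − 90 × w* = 11504 − 90 × (11504 − 9013)/208 = 11504 − 224190/208 ≈ 10426.163.
Pooling payoff: 0.47 × 11504 + 0.53 × 9013 = 10183.77.
Difference: 10426.163 − 10183.77 = 242.393, i.e. 242.4 to one decimal place.
The peach type prefers to separate.

242.4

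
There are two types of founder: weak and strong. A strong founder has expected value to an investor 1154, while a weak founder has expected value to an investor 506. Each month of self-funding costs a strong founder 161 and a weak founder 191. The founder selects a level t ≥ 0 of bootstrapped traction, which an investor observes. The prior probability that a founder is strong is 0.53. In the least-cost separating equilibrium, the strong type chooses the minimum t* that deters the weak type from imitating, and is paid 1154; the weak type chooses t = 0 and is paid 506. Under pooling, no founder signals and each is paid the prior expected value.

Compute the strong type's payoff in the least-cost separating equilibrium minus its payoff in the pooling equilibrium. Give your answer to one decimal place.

-241.7

Least-cost separating signal: t* solves 506 = 1154 − 191·t*, so t* = (1154 − 506)/191 ≈ 3.3927.
Strong type's separating payoff: 1154 − 161 × t* = 1154 − 161 × (1154 − 506)/191 = 1154 − 104328/191 ≈ 607.780.
Pooling payoff: 0.53 × 1154 + 0.47 × 506 = 849.44.
Difference: 607.780 − 849.44 = -241.66, i.e. -241.7 to one decimal place.
The strong type would prefer the pooling outcome.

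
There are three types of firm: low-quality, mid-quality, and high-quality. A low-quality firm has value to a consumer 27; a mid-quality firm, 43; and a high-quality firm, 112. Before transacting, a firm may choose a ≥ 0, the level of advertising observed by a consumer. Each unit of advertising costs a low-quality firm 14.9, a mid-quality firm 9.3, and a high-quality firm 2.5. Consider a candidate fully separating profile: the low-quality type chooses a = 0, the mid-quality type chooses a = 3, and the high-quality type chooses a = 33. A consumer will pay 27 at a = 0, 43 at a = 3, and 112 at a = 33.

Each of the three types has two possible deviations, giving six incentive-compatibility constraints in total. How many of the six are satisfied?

4

Mid-quality (own payoff 43 − 9.3×3 = 15.1): to a=0 gives 27 → profitable ✗; to a=33 gives 112 − 9.3×33 = -194.9 → no gain ✓.
High-quality (own payoff 112 − 2.5×33 = 29.5): to a=0 gives 27 → no gain ✓; to a=3 gives 43 − 2.5×3 = 35.5 → profitable ✗.
Low-quality (own payoff 27): to a=3 gives 43 − 14.9×3 = -1.7 → no gain ✓; to a=33 gives 112 − 14.9×33 = -379.7 → no gain ✓.
4 of the 6 constraints hold; not an equilibrium.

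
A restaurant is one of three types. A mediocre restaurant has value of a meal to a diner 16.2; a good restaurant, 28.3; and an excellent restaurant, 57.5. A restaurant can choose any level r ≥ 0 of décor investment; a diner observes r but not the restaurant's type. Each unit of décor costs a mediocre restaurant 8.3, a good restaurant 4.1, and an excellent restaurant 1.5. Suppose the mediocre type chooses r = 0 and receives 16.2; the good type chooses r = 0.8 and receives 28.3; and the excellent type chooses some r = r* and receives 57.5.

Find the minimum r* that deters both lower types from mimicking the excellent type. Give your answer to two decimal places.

Good type (on-path payoff 28.3 − 4.1×0.8 = 25.02) won't mimic when 25.02 ≥ 57.5 − 4.1·r*, i.e. r* ≥ 7.92.
Mediocre type (on-path payoff 16.2) won't mimic when 16.2 ≥ 57.5 − 8.3·r*, i.e. r* ≥ 4.98.
Both must hold, so r* = max(4.98, 7.92) = 7.92. The good type's constraint binds.

7.92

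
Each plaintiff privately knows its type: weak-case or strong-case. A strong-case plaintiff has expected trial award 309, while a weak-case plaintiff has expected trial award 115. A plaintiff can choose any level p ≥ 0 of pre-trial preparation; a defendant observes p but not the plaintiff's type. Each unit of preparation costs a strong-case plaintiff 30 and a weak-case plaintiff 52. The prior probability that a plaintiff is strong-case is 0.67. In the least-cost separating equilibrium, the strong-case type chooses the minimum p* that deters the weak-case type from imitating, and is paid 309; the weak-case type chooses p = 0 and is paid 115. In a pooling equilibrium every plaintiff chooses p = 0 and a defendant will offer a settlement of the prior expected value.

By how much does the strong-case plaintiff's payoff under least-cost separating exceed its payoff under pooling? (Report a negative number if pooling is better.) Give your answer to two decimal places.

Least-cost separating signal: p* solves 115 = 309 − 52·p*, so p* = (309 − 115)/52 ≈ 3.7308.
Strong-case type's separating payoff: 309 − 30 × p* = 309 − 30 × (309 − 115)/52 = 309 − 5820/52 ≈ 197.0769.
Pooling payoff: 0.67 × 309 + 0.33 × 115 = 244.98.
Difference: 197.0769 − 244.98 = -47.9031, i.e. -47.90 to two decimal places.
The strong-case type would prefer the pooling outcome.

-47.90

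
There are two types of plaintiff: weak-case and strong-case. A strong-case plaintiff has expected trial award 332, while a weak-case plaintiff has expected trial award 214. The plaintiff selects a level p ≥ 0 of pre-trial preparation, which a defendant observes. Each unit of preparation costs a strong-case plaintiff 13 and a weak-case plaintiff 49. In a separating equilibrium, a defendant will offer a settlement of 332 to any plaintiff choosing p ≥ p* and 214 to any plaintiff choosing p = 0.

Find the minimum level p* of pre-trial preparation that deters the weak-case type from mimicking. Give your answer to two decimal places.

A weak-case plaintiff choosing p = 0 receives 214.
Imitating at p* instead would pay 332 at cost 49·p*, netting 332 − 49·p*.
Indifference: 214 = 332 − 49·p*, so p* = (332 − 214) / 49 ≈ 2.41.
This is the weak-case type's binding incentive-compatibility constraint; any p ≥ 2.41 sustains separation on that side.

2.41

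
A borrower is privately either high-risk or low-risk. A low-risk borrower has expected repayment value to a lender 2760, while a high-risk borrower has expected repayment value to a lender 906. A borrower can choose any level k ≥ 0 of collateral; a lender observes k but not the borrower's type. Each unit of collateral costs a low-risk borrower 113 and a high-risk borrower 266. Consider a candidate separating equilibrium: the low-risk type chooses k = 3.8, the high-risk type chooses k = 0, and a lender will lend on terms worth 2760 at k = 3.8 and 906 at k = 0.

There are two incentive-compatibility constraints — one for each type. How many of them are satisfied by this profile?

1

Low-risk type: signal → 2760 − 113 × 3.8 = 2330.6; deviate to 0 → 906. IC holds (2330.6 ≥ 906).
High-risk type: stay at 0 → 906; mimic → 2760 − 266 × 3.8 = 1749.2. IC fails (906 < 1749.2).
1 of 2 constraints hold, so this profile is not an equilibrium.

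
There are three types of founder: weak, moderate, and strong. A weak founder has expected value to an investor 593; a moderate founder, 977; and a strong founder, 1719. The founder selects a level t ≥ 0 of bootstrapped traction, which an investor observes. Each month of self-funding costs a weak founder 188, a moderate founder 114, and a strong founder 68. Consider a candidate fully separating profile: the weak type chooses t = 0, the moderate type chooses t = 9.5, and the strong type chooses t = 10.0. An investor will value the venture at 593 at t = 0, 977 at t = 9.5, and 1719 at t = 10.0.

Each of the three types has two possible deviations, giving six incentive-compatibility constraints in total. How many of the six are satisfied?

4

Weak (own payoff 593): to t=9.5 gives 977 − 188×9.5 = -809 → no gain ✓; to t=10.0 gives 1719 − 188×10.0 = -161 → no gain ✓.
Strong (own payoff 1719 − 68×10.0 = 1039): to t=0 gives 593 → no gain ✓; to t=9.5 gives 977 − 68×9.5 = 331 → no gain ✓.
Moderate (own payoff 977 − 114×9.5 = -106): to t=0 gives 593 → profitable ✗; to t=10.0 gives 1719 − 114×10.0 = 579 → profitable ✗.
4 of the 6 constraints hold; not an equilibrium.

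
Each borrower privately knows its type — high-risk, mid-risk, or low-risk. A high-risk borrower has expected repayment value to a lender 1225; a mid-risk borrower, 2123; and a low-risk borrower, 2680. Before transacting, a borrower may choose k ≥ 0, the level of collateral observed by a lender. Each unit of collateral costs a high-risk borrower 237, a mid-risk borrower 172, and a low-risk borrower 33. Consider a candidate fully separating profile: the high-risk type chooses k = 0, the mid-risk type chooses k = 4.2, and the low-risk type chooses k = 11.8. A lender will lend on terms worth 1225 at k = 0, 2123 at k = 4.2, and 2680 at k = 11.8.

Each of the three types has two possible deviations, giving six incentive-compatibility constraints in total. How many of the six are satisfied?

6

High-risk (own payoff 1225): to k=4.2 gives 2123 − 237×4.2 = 1127.6 → no gain ✓; to k=11.8 gives 2680 − 237×11.8 = -116.6 → no gain ✓.
Low-risk (own payoff 2680 − 33×11.8 = 2290.6): to k=0 gives 1225 → no gain ✓; to k=4.2 gives 2123 − 33×4.2 = 1984.4 → no gain ✓.
Mid-risk (own payoff 2123 − 172×4.2 = 1400.6): to k=0 gives 1225 → no gain ✓; to k=11.8 gives 2680 − 172×11.8 = 650.4 → no gain ✓.
6 of the 6 constraints hold; this profile is a separating equilibrium.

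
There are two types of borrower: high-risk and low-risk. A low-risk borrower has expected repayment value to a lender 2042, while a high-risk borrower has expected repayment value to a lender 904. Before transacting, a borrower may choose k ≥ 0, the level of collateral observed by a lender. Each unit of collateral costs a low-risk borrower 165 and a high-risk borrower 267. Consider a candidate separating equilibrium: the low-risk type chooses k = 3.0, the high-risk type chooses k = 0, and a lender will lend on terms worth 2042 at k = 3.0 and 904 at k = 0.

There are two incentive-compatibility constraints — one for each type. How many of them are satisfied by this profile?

1

High-risk type: stay at 0 → 904; mimic → 2042 − 267 × 3.0 = 1241. IC fails (904 < 1241).
Low-risk type: signal → 2042 − 165 × 3.0 = 1547; deviate to 0 → 904. IC holds (1547 ≥ 904).
1 of 2 constraints hold, so this profile is not an equilibrium.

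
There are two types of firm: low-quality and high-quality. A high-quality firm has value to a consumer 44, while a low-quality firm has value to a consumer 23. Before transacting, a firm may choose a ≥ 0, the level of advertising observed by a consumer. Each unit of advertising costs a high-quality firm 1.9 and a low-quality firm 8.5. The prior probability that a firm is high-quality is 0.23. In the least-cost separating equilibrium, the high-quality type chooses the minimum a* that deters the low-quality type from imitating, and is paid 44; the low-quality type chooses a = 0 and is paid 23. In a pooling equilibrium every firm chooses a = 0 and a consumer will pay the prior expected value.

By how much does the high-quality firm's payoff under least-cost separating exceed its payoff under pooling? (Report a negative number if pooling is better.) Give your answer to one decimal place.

11.5

Least-cost separating signal: a* solves 23 = 44 − 8.5·a*, so a* = (44 − 23)/8.5 ≈ 2.4706.
High-quality type's separating payoff: 44 − 1.9 × a* = 44 − 1.9 × (44 − 23)/8.5 = 44 − 39.9/8.5 ≈ 39.306.
Pooling payoff: 0.23 × 44 + 0.77 × 23 = 27.83.
Difference: 39.306 − 27.83 = 11.476, i.e. 11.5 to one decimal place.
The high-quality type prefers to separate.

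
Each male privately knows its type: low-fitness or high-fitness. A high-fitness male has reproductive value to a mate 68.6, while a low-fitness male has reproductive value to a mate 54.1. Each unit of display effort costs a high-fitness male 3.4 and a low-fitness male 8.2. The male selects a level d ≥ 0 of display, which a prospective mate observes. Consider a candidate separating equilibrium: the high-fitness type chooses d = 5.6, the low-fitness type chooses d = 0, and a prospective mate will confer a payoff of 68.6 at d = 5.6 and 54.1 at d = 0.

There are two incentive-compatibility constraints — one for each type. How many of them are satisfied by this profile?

High-fitness type: signal → 68.6 − 3.4 × 5.6 = 49.56; deviate to 0 → 54.1. IC fails (49.56 < 54.1).
Low-fitness type: stay at 0 → 54.1; mimic → 68.6 − 8.2 × 5.6 = 22.68. IC holds (54.1 ≥ 22.68).
1 of 2 constraints hold, so this profile is not an equilibrium.

1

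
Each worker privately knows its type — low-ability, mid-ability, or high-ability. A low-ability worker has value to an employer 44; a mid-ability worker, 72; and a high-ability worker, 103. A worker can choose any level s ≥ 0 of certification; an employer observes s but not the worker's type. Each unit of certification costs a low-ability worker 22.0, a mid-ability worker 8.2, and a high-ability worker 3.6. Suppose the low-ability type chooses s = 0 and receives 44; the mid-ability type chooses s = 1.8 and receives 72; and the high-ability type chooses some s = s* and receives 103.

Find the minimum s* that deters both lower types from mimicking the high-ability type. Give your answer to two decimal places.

Mid-ability type (on-path payoff 72 − 8.2×1.8 = 57.24) won't mimic when 57.24 ≥ 103 − 8.2·s*, i.e. s* ≥ 5.58.
Low-ability type (on-path payoff 44) won't mimic when 44 ≥ 103 − 22.0·s*, i.e. s* ≥ 2.68.
Both must hold, so s* = max(2.68, 5.58) = 5.58. The mid-ability type's constraint binds.

5.58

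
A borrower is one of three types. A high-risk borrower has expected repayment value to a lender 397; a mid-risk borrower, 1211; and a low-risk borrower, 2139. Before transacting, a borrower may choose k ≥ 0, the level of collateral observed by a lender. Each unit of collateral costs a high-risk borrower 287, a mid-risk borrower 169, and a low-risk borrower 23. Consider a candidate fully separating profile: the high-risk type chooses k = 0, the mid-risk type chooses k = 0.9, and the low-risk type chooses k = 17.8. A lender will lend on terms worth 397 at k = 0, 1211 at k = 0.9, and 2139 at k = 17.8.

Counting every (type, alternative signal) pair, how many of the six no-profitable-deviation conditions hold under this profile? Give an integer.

5

High-risk (own payoff 397): to k=0.9 gives 1211 − 287×0.9 = 952.7 → profitable ✗; to k=17.8 gives 2139 − 287×17.8 = -2969.6 → no gain ✓.
Low-risk (own payoff 2139 − 23×17.8 = 1729.6): to k=0 gives 397 → no gain ✓; to k=0.9 gives 1211 − 23×0.9 = 1190.3 → no gain ✓.
Mid-risk (own payoff 1211 − 169×0.9 = 1058.9): to k=0 gives 397 → no gain ✓; to k=17.8 gives 2139 − 169×17.8 = -869.2 → no gain ✓.
5 of the 6 constraints hold; not an equilibrium.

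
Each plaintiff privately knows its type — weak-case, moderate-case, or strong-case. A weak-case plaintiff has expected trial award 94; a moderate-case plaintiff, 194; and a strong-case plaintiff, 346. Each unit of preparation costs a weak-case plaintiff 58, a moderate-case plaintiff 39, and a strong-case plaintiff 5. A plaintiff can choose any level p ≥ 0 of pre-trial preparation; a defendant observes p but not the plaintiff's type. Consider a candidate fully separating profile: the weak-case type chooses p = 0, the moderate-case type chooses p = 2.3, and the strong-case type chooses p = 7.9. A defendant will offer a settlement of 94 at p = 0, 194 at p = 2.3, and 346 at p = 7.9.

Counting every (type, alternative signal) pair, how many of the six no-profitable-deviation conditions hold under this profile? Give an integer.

Moderate-case (own payoff 194 − 39×2.3 = 104.3): to p=0 gives 94 → no gain ✓; to p=7.9 gives 346 − 39×7.9 = 37.9 → no gain ✓.
Weak-case (own payoff 94): to p=2.3 gives 194 − 58×2.3 = 60.6 → no gain ✓; to p=7.9 gives 346 − 58×7.9 = -112.2 → no gain ✓.
Strong-case (own payoff 346 − 5×7.9 = 306.5): to p=0 gives 94 → no gain ✓; to p=2.3 gives 194 − 5×2.3 = 182.5 → no gain ✓.
6 of the 6 constraints hold; this profile is a separating equilibrium.

6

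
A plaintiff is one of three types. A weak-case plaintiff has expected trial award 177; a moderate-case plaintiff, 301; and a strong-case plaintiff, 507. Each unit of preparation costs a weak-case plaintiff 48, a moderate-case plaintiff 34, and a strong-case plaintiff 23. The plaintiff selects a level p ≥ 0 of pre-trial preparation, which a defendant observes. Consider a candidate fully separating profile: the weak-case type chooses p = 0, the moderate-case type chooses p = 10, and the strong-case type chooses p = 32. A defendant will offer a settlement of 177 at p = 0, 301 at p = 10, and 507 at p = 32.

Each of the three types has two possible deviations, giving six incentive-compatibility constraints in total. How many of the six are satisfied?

Weak-case (own payoff 177): to p=10 gives 301 − 48×10 = -179 → no gain ✓; to p=32 gives 507 − 48×32 = -1029 → no gain ✓.
Strong-case (own payoff 507 − 23×32 = -229): to p=0 gives 177 → profitable ✗; to p=10 gives 301 − 23×10 = 71 → profitable ✗.
Moderate-case (own payoff 301 − 34×10 = -39): to p=0 gives 177 → profitable ✗; to p=32 gives 507 − 34×32 = -581 → no gain ✓.
3 of the 6 constraints hold; not an equilibrium.

3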